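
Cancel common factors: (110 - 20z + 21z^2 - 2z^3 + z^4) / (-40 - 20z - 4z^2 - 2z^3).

Apply the Euclidean algorithm:
  z^4 - 2z^3 + 21z^2 - 20z + 110 = (-(1/2)z + 2)(-2z^3 - 4z^2 - 20z - 40) + (19z^2 + 190)
  -2z^3 - 4z^2 - 20z - 40 = (-(2/19)z - 4/19)(19z^2 + 190) + (0)
Last nonzero remainder: 19z^2 + 190. Dividing through by 19 gives the monic gcd z^2 + 10.
Cancel z^2 + 10 from numerator and denominator to get the reduced form.

(-11 + 2z - z^2)/(4 + 2z)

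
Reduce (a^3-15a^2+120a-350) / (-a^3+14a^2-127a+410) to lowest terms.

(-a^2+10a-70)/(a^2-9a+82)

Euclidean algorithm in ℚ[a]:
  a^3-15a^2+120a-350 = (-1)(-a^3+14a^2-127a+410) + (-a^2-7a+60)
  -a^3+14a^2-127a+410 = (a-21)(-a^2-7a+60) + (-334a+1670)
  -a^2-7a+60 = ((1/334)a+6/167)(-334a+1670) + (0)
Last nonzero remainder: -334a+1670. Dividing through by -334 gives the monic gcd a-5.
Cancel a-5 from numerator and denominator to get the reduced form.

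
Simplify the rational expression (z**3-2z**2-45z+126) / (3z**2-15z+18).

Euclidean algorithm in ℚ[z]:
  z**3-2z**2-45z+126 = ((1/3)z+1)(3z**2-15z+18) + (-36z+108)
  3z**2-15z+18 = (-(1/12)z+1/6)(-36z+108) + (0)
Last nonzero remainder: -36z+108. Dividing through by -36 gives the monic gcd z-3.
Cancel z-3 from numerator and denominator to get the reduced form.

(z**2+z-42)/(3z-6)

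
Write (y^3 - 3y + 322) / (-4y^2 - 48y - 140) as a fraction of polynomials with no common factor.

(-y^2 + 7y - 46)/(4y + 20)

Euclidean algorithm in ℚ[y]:
  y^3 - 3y + 322 = (-(1/4)y + 3)(-4y^2 - 48y - 140) + (106y + 742)
  -4y^2 - 48y - 140 = (-(2/53)y - 10/53)(106y + 742) + (0)
Last nonzero remainder: 106y + 742. Dividing through by 106 gives the monic gcd y + 7.
Cancel y + 7 from numerator and denominator to get the reduced form.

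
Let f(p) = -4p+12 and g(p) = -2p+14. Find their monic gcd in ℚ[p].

1

By polynomial division,
  -4p+12 = (2)(-2p+14) + (-16)
  -2p+14 = ((1/8)p-7/8)(-16) + (0)
The last nonzero remainder is the constant -16, so the polynomials are coprime and gcd = 1.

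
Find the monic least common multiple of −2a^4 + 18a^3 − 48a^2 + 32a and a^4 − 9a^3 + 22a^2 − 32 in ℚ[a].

Repeated division with remainder:
  −2a^4 + 18a^3 − 48a^2 + 32a = (−2)(a^4 − 9a^3 + 22a^2 − 32) + (−4a^2 + 32a − 64)
  a^4 − 9a^3 + 22a^2 − 32 = (−(1/4)a^2 + (1/4)a + 1/2)(−4a^2 + 32a − 64) + (0)
Last nonzero remainder: −4a^2 + 32a − 64. Dividing through by −4 gives the monic gcd a^2 − 8a + 16.
Then lcm(f, g) = f·g / gcd(f, g); expanding and making the result monic gives the answer.

a^6 − 10a^5 + 31a^4 − 22a^3 − 32a^2 + 32a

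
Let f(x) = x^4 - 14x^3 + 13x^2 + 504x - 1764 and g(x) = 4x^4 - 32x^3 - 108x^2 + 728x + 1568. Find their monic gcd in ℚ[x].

x^2 - 14x + 49

Apply the Euclidean algorithm:
  x^4 - 14x^3 + 13x^2 + 504x - 1764 = (1/4)(4x^4 - 32x^3 - 108x^2 + 728x + 1568) + (-6x^3 + 40x^2 + 322x - 2156)
  4x^4 - 32x^3 - 108x^2 + 728x + 1568 = (-(2/3)x + 8/9)(-6x^3 + 40x^2 + 322x - 2156) + ((640/9)x^2 - (8960/9)x + 31360/9)
  -6x^3 + 40x^2 + 322x - 2156 = (-(27/320)x - 99/160)((640/9)x^2 - (8960/9)x + 31360/9) + (0)
Last nonzero remainder: (640/9)x^2 - (8960/9)x + 31360/9. Dividing through by 640/9 gives the monic gcd x^2 - 14x + 49.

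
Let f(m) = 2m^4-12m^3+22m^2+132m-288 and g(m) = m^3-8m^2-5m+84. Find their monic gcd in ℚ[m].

By polynomial division,
  2m^4-12m^3+22m^2+132m-288 = (2m+4)(m^3-8m^2-5m+84) + (64m^2-16m-624)
  m^3-8m^2-5m+84 = ((1/64)m-31/256)(64m^2-16m-624) + ((45/16)m+135/16)
  64m^2-16m-624 = ((1024/45)m-3328/45)((45/16)m+135/16) + (0)
Last nonzero remainder: (45/16)m+135/16. Dividing through by 45/16 gives the monic gcd m+3.

m+3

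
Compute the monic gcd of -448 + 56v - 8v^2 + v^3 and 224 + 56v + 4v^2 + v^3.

56 + v^2

Apply the Euclidean algorithm:
  v^3 - 8v^2 + 56v - 448 = (v^3 + 4v^2 + 56v + 224) + (-12v^2 - 672)
  v^3 + 4v^2 + 56v + 224 = (-(1/12)v - 1/3)(-12v^2 - 672) + (0)
Last nonzero remainder: -12v^2 - 672. Dividing through by -12 gives the monic gcd v^2 + 56.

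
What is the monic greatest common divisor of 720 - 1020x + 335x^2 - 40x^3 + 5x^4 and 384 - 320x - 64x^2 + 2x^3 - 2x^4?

-48 + 52x - 5x^2 + x^3

By polynomial division,
  5x^4 - 40x^3 + 335x^2 - 1020x + 720 = (-5/2)(-2x^4 + 2x^3 - 64x^2 - 320x + 384) + (-35x^3 + 175x^2 - 1820x + 1680)
  -2x^4 + 2x^3 - 64x^2 - 320x + 384 = ((2/35)x + 8/35)(-35x^3 + 175x^2 - 1820x + 1680) + (0)
Last nonzero remainder: -35x^3 + 175x^2 - 1820x + 1680. Dividing through by -35 gives the monic gcd x^3 - 5x^2 + 52x - 48.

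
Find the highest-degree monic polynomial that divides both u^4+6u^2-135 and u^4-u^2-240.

u^2+15

Euclidean algorithm in ℚ[u]:
  u^4+6u^2-135 = (u^4-u^2-240) + (7u^2+105)
  u^4-u^2-240 = ((1/7)u^2-16/7)(7u^2+105) + (0)
Last nonzero remainder: 7u^2+105. Dividing through by 7 gives the monic gcd u^2+15.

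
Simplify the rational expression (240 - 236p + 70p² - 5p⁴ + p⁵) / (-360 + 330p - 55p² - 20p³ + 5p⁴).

By polynomial division,
  p⁵ - 5p⁴ + 70p² - 236p + 240 = ((1/5)p - 1/5)(5p⁴ - 20p³ - 55p² + 330p - 360) + (7p³ - 7p² - 98p + 168)
  5p⁴ - 20p³ - 55p² + 330p - 360 = ((5/7)p - 15/7)(7p³ - 7p² - 98p + 168) + (0)
Last nonzero remainder: 7p³ - 7p² - 98p + 168. Dividing through by 7 gives the monic gcd p³ - p² - 14p + 24.
Cancel p³ - p² - 14p + 24 from numerator and denominator to get the reduced form.

(10 - 4p + p²)/(-15 + 5p)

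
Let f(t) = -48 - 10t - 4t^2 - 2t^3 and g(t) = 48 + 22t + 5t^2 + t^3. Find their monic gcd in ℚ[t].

3 + t

Euclidean algorithm in ℚ[t]:
  -2t^3 - 4t^2 - 10t - 48 = (-2)(t^3 + 5t^2 + 22t + 48) + (6t^2 + 34t + 48)
  t^3 + 5t^2 + 22t + 48 = ((1/6)t - 1/9)(6t^2 + 34t + 48) + ((160/9)t + 160/3)
  6t^2 + 34t + 48 = ((27/80)t + 9/10)((160/9)t + 160/3) + (0)
Last nonzero remainder: (160/9)t + 160/3. Dividing through by 160/9 gives the monic gcd t + 3.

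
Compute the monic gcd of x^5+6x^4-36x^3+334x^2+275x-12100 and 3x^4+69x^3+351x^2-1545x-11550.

Euclidean algorithm in ℚ[x]:
  x^5+6x^4-36x^3+334x^2+275x-12100 = ((1/3)x-17/3)(3x^4+69x^3+351x^2-1545x-11550) + (238x^3+2838x^2-4630x-77550)
  3x^4+69x^3+351x^2-1545x-11550 = ((3/238)x+1977/14161)(238x^3+2838x^2-4630x-77550) + ((186240/14161)x^2+(1117440/14161)x-10243200/14161)
  238x^3+2838x^2-4630x-77550 = ((1685159/93120)x+665567/6208)((186240/14161)x^2+(1117440/14161)x-10243200/14161) + (0)
Last nonzero remainder: (186240/14161)x^2+(1117440/14161)x-10243200/14161. Dividing through by 186240/14161 gives the monic gcd x^2+6x-55.

x^2+6x-55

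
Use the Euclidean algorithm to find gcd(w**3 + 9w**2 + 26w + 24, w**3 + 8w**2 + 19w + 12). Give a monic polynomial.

w**2 + 7w + 12

By polynomial division,
  w**3 + 9w**2 + 26w + 24 = (w**3 + 8w**2 + 19w + 12) + (w**2 + 7w + 12)
  w**3 + 8w**2 + 19w + 12 = (w + 1)(w**2 + 7w + 12) + (0)
The last nonzero remainder w**2 + 7w + 12 is already monic.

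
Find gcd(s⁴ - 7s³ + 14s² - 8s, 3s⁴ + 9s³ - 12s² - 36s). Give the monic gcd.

s² - 2s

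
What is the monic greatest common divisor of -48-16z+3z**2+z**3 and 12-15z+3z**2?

-4+z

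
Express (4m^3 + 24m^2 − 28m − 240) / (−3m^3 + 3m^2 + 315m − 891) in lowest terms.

(−4m^2 − 36m − 80)/(3m^2 + 6m − 297)

By polynomial division,
  4m^3 + 24m^2 − 28m − 240 = (−4/3)(−3m^3 + 3m^2 + 315m − 891) + (28m^2 + 392m − 1428)
  −3m^3 + 3m^2 + 315m − 891 = (−(3/28)m + 45/28)(28m^2 + 392m − 1428) + (−468m + 1404)
  28m^2 + 392m − 1428 = (−(7/117)m − 119/117)(−468m + 1404) + (0)
Last nonzero remainder: −468m + 1404. Dividing through by −468 gives the monic gcd m − 3.
Cancel m − 3 from numerator and denominator to get the reduced form.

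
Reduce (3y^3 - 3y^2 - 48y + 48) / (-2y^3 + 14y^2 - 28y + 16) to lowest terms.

(-3y - 12)/(2y - 4)

Repeated division with remainder:
  3y^3 - 3y^2 - 48y + 48 = (-3/2)(-2y^3 + 14y^2 - 28y + 16) + (18y^2 - 90y + 72)
  -2y^3 + 14y^2 - 28y + 16 = (-(1/9)y + 2/9)(18y^2 - 90y + 72) + (0)
Last nonzero remainder: 18y^2 - 90y + 72. Dividing through by 18 gives the monic gcd y^2 - 5y + 4.
Cancel y^2 - 5y + 4 from numerator and denominator to get the reduced form.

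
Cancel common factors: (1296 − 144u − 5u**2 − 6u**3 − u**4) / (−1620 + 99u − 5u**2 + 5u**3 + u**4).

Repeated division with remainder:
  −u**4 − 6u**3 − 5u**2 − 144u + 1296 = (−1)(u**4 + 5u**3 − 5u**2 + 99u − 1620) + (−u**3 − 10u**2 − 45u − 324)
  u**4 + 5u**3 − 5u**2 + 99u − 1620 = (−u + 5)(−u**3 − 10u**2 − 45u − 324) + (0)
Last nonzero remainder: −u**3 − 10u**2 − 45u − 324. Dividing through by −1 gives the monic gcd u**3 + 10u**2 + 45u + 324.
Cancel u**3 + 10u**2 + 45u + 324 from numerator and denominator to get the reduced form.

(4 − u)/(−5 + u)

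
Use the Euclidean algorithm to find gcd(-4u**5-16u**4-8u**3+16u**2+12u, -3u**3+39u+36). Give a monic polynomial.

Euclidean algorithm in ℚ[u]:
  -4u**5-16u**4-8u**3+16u**2+12u = ((4/3)u**2+(16/3)u+20)(-3u**3+39u+36) + (-240u**2-960u-720)
  -3u**3+39u+36 = ((1/80)u-1/20)(-240u**2-960u-720) + (0)
Last nonzero remainder: -240u**2-960u-720. Dividing through by -240 gives the monic gcd u**2+4u+3.

u**2+4u+3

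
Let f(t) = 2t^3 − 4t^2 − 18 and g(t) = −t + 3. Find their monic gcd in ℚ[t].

t − 3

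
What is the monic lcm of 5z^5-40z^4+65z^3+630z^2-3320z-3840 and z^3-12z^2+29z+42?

Apply the Euclidean algorithm:
  5z^5-40z^4+65z^3+630z^2-3320z-3840 = (5z^2+20z+160)(z^3-12z^2+29z+42) + (1760z^2-8800z-10560)
  z^3-12z^2+29z+42 = ((1/1760)z-7/1760)(1760z^2-8800z-10560) + (0)
Last nonzero remainder: 1760z^2-8800z-10560. Dividing through by 1760 gives the monic gcd z^2-5z-6.
Then lcm(f, g) = f·g / gcd(f, g); expanding and making the result monic gives the answer.

z^6-15z^5+69z^4+35z^3-1546z^2+3880z+5376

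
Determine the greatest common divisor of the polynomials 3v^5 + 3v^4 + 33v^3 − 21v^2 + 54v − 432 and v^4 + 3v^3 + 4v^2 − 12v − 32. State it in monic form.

Apply the Euclidean algorithm:
  3v^5 + 3v^4 + 33v^3 − 21v^2 + 54v − 432 = (3v − 6)(v^4 + 3v^3 + 4v^2 − 12v − 32) + (39v^3 + 39v^2 + 78v − 624)
  v^4 + 3v^3 + 4v^2 − 12v − 32 = ((1/39)v + 2/39)(39v^3 + 39v^2 + 78v − 624) + (0)
Last nonzero remainder: 39v^3 + 39v^2 + 78v − 624. Dividing through by 39 gives the monic gcd v^3 + v^2 + 2v − 16.

v^3 + v^2 + 2v − 16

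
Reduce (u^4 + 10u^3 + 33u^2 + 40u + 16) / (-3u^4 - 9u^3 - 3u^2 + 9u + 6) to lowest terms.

(-u^2 - 8u - 16)/(3u^2 + 3u - 6)

Apply the Euclidean algorithm:
  u^4 + 10u^3 + 33u^2 + 40u + 16 = (-1/3)(-3u^4 - 9u^3 - 3u^2 + 9u + 6) + (7u^3 + 32u^2 + 43u + 18)
  -3u^4 - 9u^3 - 3u^2 + 9u + 6 = (-(3/7)u + 33/49)(7u^3 + 32u^2 + 43u + 18) + (-(300/49)u^2 - (600/49)u - 300/49)
  7u^3 + 32u^2 + 43u + 18 = (-(343/300)u - 147/50)(-(300/49)u^2 - (600/49)u - 300/49) + (0)
Last nonzero remainder: -(300/49)u^2 - (600/49)u - 300/49. Dividing through by -300/49 gives the monic gcd u^2 + 2u + 1.
Cancel u^2 + 2u + 1 from numerator and denominator to get the reduced form.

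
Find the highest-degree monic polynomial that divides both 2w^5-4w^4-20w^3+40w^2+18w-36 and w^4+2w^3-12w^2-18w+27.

Apply the Euclidean algorithm:
  2w^5-4w^4-20w^3+40w^2+18w-36 = (2w-8)(w^4+2w^3-12w^2-18w+27) + (20w^3-20w^2-180w+180)
  w^4+2w^3-12w^2-18w+27 = ((1/20)w+3/20)(20w^3-20w^2-180w+180) + (0)
Last nonzero remainder: 20w^3-20w^2-180w+180. Dividing through by 20 gives the monic gcd w^3-w^2-9w+9.

w^3-w^2-9w+9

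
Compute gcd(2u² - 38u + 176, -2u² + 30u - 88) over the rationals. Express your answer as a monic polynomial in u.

By polynomial division,
  2u² - 38u + 176 = (-1)(-2u² + 30u - 88) + (-8u + 88)
  -2u² + 30u - 88 = ((1/4)u - 1)(-8u + 88) + (0)
Last nonzero remainder: -8u + 88. Dividing through by -8 gives the monic gcd u - 11.

u - 11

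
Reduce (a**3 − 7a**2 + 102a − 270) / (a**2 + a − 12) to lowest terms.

(a**2 − 4a + 90)/(a + 4)

Euclidean algorithm in ℚ[a]:
  a**3 − 7a**2 + 102a − 270 = (a − 8)(a**2 + a − 12) + (122a − 366)
  a**2 + a − 12 = ((1/122)a + 2/61)(122a − 366) + (0)
Last nonzero remainder: 122a − 366. Dividing through by 122 gives the monic gcd a − 3.
Cancel a − 3 from numerator and denominator to get the reduced form.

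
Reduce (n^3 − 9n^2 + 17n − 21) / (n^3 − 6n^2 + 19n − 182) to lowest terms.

By polynomial division,
  n^3 − 9n^2 + 17n − 21 = (n^3 − 6n^2 + 19n − 182) + (−3n^2 − 2n + 161)
  n^3 − 6n^2 + 19n − 182 = (−(1/3)n + 20/9)(−3n^2 − 2n + 161) + ((694/9)n − 4858/9)
  −3n^2 − 2n + 161 = (−(27/694)n − 207/694)((694/9)n − 4858/9) + (0)
Last nonzero remainder: (694/9)n − 4858/9. Dividing through by 694/9 gives the monic gcd n − 7.
Cancel n − 7 from numerator and denominator to get the reduced form.

(n^2 − 2n + 3)/(n^2 + n + 26)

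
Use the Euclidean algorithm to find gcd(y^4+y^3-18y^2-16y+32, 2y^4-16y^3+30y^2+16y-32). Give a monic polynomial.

By polynomial division,
  y^4+y^3-18y^2-16y+32 = (1/2)(2y^4-16y^3+30y^2+16y-32) + (9y^3-33y^2-24y+48)
  2y^4-16y^3+30y^2+16y-32 = ((2/9)y-26/27)(9y^3-33y^2-24y+48) + ((32/9)y^2-(160/9)y+128/9)
  9y^3-33y^2-24y+48 = ((81/32)y+27/8)((32/9)y^2-(160/9)y+128/9) + (0)
Last nonzero remainder: (32/9)y^2-(160/9)y+128/9. Dividing through by 32/9 gives the monic gcd y^2-5y+4.

y^2-5y+4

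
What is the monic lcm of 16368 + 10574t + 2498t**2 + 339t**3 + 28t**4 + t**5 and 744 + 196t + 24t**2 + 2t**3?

By polynomial division,
  t**5 + 28t**4 + 339t**3 + 2498t**2 + 10574t + 16368 = ((1/2)t**2 + 8t + 49/2)(2t**3 + 24t**2 + 196t + 744) + (−30t**2 − 180t − 1860)
  2t**3 + 24t**2 + 196t + 744 = (−(1/15)t − 2/5)(−30t**2 − 180t − 1860) + (0)
Last nonzero remainder: −30t**2 − 180t − 1860. Dividing through by −30 gives the monic gcd t**2 + 6t + 62.
Then lcm(f, g) = f·g / gcd(f, g); expanding and making the result monic gives the answer.

98208 + 79812t + 25562t**2 + 4532t**3 + 507t**4 + 34t**5 + t**6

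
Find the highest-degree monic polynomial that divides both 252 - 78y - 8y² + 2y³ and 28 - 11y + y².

Euclidean algorithm in ℚ[y]:
  2y³ - 8y² - 78y + 252 = (2y + 14)(y² - 11y + 28) + (20y - 140)
  y² - 11y + 28 = ((1/20)y - 1/5)(20y - 140) + (0)
Last nonzero remainder: 20y - 140. Dividing through by 20 gives the monic gcd y - 7.

-7 + y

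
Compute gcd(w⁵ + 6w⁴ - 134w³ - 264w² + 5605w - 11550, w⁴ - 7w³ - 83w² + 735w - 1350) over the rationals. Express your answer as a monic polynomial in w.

Apply the Euclidean algorithm:
  w⁵ + 6w⁴ - 134w³ - 264w² + 5605w - 11550 = (w + 13)(w⁴ - 7w³ - 83w² + 735w - 1350) + (40w³ + 80w² - 2600w + 6000)
  w⁴ - 7w³ - 83w² + 735w - 1350 = ((1/40)w - 9/40)(40w³ + 80w² - 2600w + 6000) + (0)
Last nonzero remainder: 40w³ + 80w² - 2600w + 6000. Dividing through by 40 gives the monic gcd w³ + 2w² - 65w + 150.

w³ + 2w² - 65w + 150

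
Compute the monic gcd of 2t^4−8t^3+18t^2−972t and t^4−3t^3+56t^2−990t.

t^2−9t

By polynomial division,
  2t^4−8t^3+18t^2−972t = (2)(t^4−3t^3+56t^2−990t) + (−2t^3−94t^2+1008t)
  t^4−3t^3+56t^2−990t = (−(1/2)t+25)(−2t^3−94t^2+1008t) + (2910t^2−26190t)
  −2t^3−94t^2+1008t = (−(1/1455)t−56/1455)(2910t^2−26190t) + (0)
Last nonzero remainder: 2910t^2−26190t. Dividing through by 2910 gives the monic gcd t^2−9t.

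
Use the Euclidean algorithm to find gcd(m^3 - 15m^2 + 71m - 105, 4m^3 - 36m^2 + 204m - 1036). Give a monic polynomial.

Apply the Euclidean algorithm:
  m^3 - 15m^2 + 71m - 105 = (1/4)(4m^3 - 36m^2 + 204m - 1036) + (-6m^2 + 20m + 154)
  4m^3 - 36m^2 + 204m - 1036 = (-(2/3)m + 34/9)(-6m^2 + 20m + 154) + ((2080/9)m - 14560/9)
  -6m^2 + 20m + 154 = (-(27/1040)m - 99/1040)((2080/9)m - 14560/9) + (0)
Last nonzero remainder: (2080/9)m - 14560/9. Dividing through by 2080/9 gives the monic gcd m - 7.

m - 7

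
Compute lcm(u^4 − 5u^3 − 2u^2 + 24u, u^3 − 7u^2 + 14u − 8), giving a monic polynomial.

By polynomial division,
  u^4 − 5u^3 − 2u^2 + 24u = (u + 2)(u^3 − 7u^2 + 14u − 8) + (−2u^2 + 4u + 16)
  u^3 − 7u^2 + 14u − 8 = (−(1/2)u + 5/2)(−2u^2 + 4u + 16) + (12u − 48)
  −2u^2 + 4u + 16 = (−(1/6)u − 1/3)(12u − 48) + (0)
Last nonzero remainder: 12u − 48. Dividing through by 12 gives the monic gcd u − 4.
Then lcm(f, g) = f·g / gcd(f, g); expanding and making the result monic gives the answer.

u^6 − 8u^5 + 15u^4 + 20u^3 − 76u^2 + 48u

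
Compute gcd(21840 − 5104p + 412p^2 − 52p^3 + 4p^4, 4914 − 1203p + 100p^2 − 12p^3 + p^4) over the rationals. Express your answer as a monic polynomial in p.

−546 + 73p − 3p^2 + p^3

By polynomial division,
  4p^4 − 52p^3 + 412p^2 − 5104p + 21840 = (4)(p^4 − 12p^3 + 100p^2 − 1203p + 4914) + (−4p^3 + 12p^2 − 292p + 2184)
  p^4 − 12p^3 + 100p^2 − 1203p + 4914 = (−(1/4)p + 9/4)(−4p^3 + 12p^2 − 292p + 2184) + (0)
Last nonzero remainder: −4p^3 + 12p^2 − 292p + 2184. Dividing through by −4 gives the monic gcd p^3 − 3p^2 + 73p − 546.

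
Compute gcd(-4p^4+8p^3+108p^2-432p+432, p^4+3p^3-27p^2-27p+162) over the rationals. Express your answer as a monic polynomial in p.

Euclidean algorithm in ℚ[p]:
  -4p^4+8p^3+108p^2-432p+432 = (-4)(p^4+3p^3-27p^2-27p+162) + (20p^3-540p+1080)
  p^4+3p^3-27p^2-27p+162 = ((1/20)p+3/20)(20p^3-540p+1080) + (0)
Last nonzero remainder: 20p^3-540p+1080. Dividing through by 20 gives the monic gcd p^3-27p+54.

p^3-27p+54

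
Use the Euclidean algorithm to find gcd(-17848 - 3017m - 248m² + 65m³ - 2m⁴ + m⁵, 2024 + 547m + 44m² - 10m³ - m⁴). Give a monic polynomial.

-184 - 33m - m² + m³

Apply the Euclidean algorithm:
  m⁵ - 2m⁴ + 65m³ - 248m² - 3017m - 17848 = (-m + 12)(-m⁴ - 10m³ + 44m² + 547m + 2024) + (229m³ - 229m² - 7557m - 42136)
  -m⁴ - 10m³ + 44m² + 547m + 2024 = (-(1/229)m - 11/229)(229m³ - 229m² - 7557m - 42136) + (0)
Last nonzero remainder: 229m³ - 229m² - 7557m - 42136. Dividing through by 229 gives the monic gcd m³ - m² - 33m - 184.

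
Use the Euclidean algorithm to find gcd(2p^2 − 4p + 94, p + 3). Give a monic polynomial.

By polynomial division,
  2p^2 − 4p + 94 = (2p − 10)(p + 3) + (124)
  p + 3 = ((1/124)p + 3/124)(124) + (0)
The last nonzero remainder is the constant 124, so the polynomials are coprime and gcd = 1.

1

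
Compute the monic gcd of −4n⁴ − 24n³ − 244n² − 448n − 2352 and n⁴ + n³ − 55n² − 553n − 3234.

n² + 5n + 42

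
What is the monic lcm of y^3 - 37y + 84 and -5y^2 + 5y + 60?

y^4 + 3y^3 - 37y^2 - 27y + 252

Apply the Euclidean algorithm:
  y^3 - 37y + 84 = (-(1/5)y - 1/5)(-5y^2 + 5y + 60) + (-24y + 96)
  -5y^2 + 5y + 60 = ((5/24)y + 5/8)(-24y + 96) + (0)
Last nonzero remainder: -24y + 96. Dividing through by -24 gives the monic gcd y - 4.
Then lcm(f, g) = f·g / gcd(f, g); expanding and making the result monic gives the answer.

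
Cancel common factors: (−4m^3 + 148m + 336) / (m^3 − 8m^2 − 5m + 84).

Apply the Euclidean algorithm:
  −4m^3 + 148m + 336 = (−4)(m^3 − 8m^2 − 5m + 84) + (−32m^2 + 128m + 672)
  m^3 − 8m^2 − 5m + 84 = (−(1/32)m + 1/8)(−32m^2 + 128m + 672) + (0)
Last nonzero remainder: −32m^2 + 128m + 672. Dividing through by −32 gives the monic gcd m^2 − 4m − 21.
Cancel m^2 − 4m − 21 from numerator and denominator to get the reduced form.

(−4m − 16)/(m − 4)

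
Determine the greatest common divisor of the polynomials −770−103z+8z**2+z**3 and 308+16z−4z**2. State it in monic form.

Apply the Euclidean algorithm:
  z**3+8z**2−103z−770 = (−(1/4)z−3)(−4z**2+16z+308) + (22z+154)
  −4z**2+16z+308 = (−(2/11)z+2)(22z+154) + (0)
Last nonzero remainder: 22z+154. Dividing through by 22 gives the monic gcd z+7.

7+z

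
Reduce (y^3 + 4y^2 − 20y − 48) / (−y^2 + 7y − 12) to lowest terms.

By polynomial division,
  y^3 + 4y^2 − 20y − 48 = (−y − 11)(−y^2 + 7y − 12) + (45y − 180)
  −y^2 + 7y − 12 = (−(1/45)y + 1/15)(45y − 180) + (0)
Last nonzero remainder: 45y − 180. Dividing through by 45 gives the monic gcd y − 4.
Cancel y − 4 from numerator and denominator to get the reduced form.

(−y^2 − 8y − 12)/(y − 3)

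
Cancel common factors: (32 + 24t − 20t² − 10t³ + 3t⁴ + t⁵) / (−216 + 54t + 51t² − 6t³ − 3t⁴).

(4 + 4t − t² − t³)/(−27 + 3t²)

Apply the Euclidean algorithm:
  t⁵ + 3t⁴ − 10t³ − 20t² + 24t + 32 = (−(1/3)t − 1/3)(−3t⁴ − 6t³ + 51t² + 54t − 216) + (5t³ + 15t² − 30t − 40)
  −3t⁴ − 6t³ + 51t² + 54t − 216 = (−(3/5)t + 3/5)(5t³ + 15t² − 30t − 40) + (24t² + 48t − 192)
  5t³ + 15t² − 30t − 40 = ((5/24)t + 5/24)(24t² + 48t − 192) + (0)
Last nonzero remainder: 24t² + 48t − 192. Dividing through by 24 gives the monic gcd t² + 2t − 8.
Cancel t² + 2t − 8 from numerator and denominator to get the reduced form.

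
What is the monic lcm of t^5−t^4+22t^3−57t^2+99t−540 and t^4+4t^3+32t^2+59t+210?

Euclidean algorithm in ℚ[t]:
  t^5−t^4+22t^3−57t^2+99t−540 = (t−5)(t^4+4t^3+32t^2+59t+210) + (10t^3+44t^2+184t+510)
  t^4+4t^3+32t^2+59t+210 = ((1/10)t−1/25)(10t^3+44t^2+184t+510) + ((384/25)t^2+(384/25)t+1152/5)
  10t^3+44t^2+184t+510 = ((125/192)t+425/192)((384/25)t^2+(384/25)t+1152/5) + (0)
Last nonzero remainder: (384/25)t^2+(384/25)t+1152/5. Dividing through by 384/25 gives the monic gcd t^2+t+15.
Then lcm(f, g) = f·g / gcd(f, g); expanding and making the result monic gives the answer.

t^7+2t^6+33t^5−5t^4+236t^3−1041t^2−234t−7560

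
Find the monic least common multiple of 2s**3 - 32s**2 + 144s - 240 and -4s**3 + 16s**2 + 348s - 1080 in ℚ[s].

s**5 - 10s**4 - 51s**3 + 744s**2 - 2664s + 3240

Apply the Euclidean algorithm:
  2s**3 - 32s**2 + 144s - 240 = (-1/2)(-4s**3 + 16s**2 + 348s - 1080) + (-24s**2 + 318s - 780)
  -4s**3 + 16s**2 + 348s - 1080 = ((1/6)s + 37/24)(-24s**2 + 318s - 780) + (-(49/4)s + 245/2)
  -24s**2 + 318s - 780 = ((96/49)s - 312/49)(-(49/4)s + 245/2) + (0)
Last nonzero remainder: -(49/4)s + 245/2. Dividing through by -49/4 gives the monic gcd s - 10.
Then lcm(f, g) = f·g / gcd(f, g); expanding and making the result monic gives the answer.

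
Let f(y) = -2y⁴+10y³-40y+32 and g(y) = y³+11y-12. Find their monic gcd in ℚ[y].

Repeated division with remainder:
  -2y⁴+10y³-40y+32 = (-2y+10)(y³+11y-12) + (22y²-174y+152)
  y³+11y-12 = ((1/22)y+87/242)(22y²-174y+152) + ((8064/121)y-8064/121)
  22y²-174y+152 = ((1331/4032)y-2299/1008)((8064/121)y-8064/121) + (0)
Last nonzero remainder: (8064/121)y-8064/121. Dividing through by 8064/121 gives the monic gcd y-1.

y-1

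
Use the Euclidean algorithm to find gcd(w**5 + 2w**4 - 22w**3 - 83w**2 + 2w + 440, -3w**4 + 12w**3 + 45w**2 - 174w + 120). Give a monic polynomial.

w**3 - 3w**2 - 18w + 40

By polynomial division,
  w**5 + 2w**4 - 22w**3 - 83w**2 + 2w + 440 = (-(1/3)w - 2)(-3w**4 + 12w**3 + 45w**2 - 174w + 120) + (17w**3 - 51w**2 - 306w + 680)
  -3w**4 + 12w**3 + 45w**2 - 174w + 120 = (-(3/17)w + 3/17)(17w**3 - 51w**2 - 306w + 680) + (0)
Last nonzero remainder: 17w**3 - 51w**2 - 306w + 680. Dividing through by 17 gives the monic gcd w**3 - 3w**2 - 18w + 40.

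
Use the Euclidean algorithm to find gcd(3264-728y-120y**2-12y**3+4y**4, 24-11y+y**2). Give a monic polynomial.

24-11y+y**2

Repeated division with remainder:
  4y**4-12y**3-120y**2-728y+3264 = (4y**2+32y+136)(y**2-11y+24) + (0)
The last nonzero remainder y**2-11y+24 is already monic.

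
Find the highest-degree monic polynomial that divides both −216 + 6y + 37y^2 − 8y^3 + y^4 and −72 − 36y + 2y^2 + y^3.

By polynomial division,
  y^4 − 8y^3 + 37y^2 + 6y − 216 = (y − 10)(y^3 + 2y^2 − 36y − 72) + (93y^2 − 282y − 936)
  y^3 + 2y^2 − 36y − 72 = ((1/93)y + 52/961)(93y^2 − 282y − 936) + (−(10260/961)y − 20520/961)
  93y^2 − 282y − 936 = (−(29791/3420)y + 12493/285)(−(10260/961)y − 20520/961) + (0)
Last nonzero remainder: −(10260/961)y − 20520/961. Dividing through by −10260/961 gives the monic gcd y + 2.

2 + y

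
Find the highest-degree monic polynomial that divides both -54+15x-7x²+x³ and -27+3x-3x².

By polynomial division,
  x³-7x²+15x-54 = (-(1/3)x+2)(-3x²+3x-27) + (0)
Last nonzero remainder: -3x²+3x-27. Dividing through by -3 gives the monic gcd x²-x+9.

9-x+x²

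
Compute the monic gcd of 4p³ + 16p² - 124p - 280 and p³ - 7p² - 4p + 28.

Apply the Euclidean algorithm:
  4p³ + 16p² - 124p - 280 = (4)(p³ - 7p² - 4p + 28) + (44p² - 108p - 392)
  p³ - 7p² - 4p + 28 = ((1/44)p - 25/242)(44p² - 108p - 392) + (-(756/121)p - 1512/121)
  44p² - 108p - 392 = (-(1331/189)p + 847/27)(-(756/121)p - 1512/121) + (0)
Last nonzero remainder: -(756/121)p - 1512/121. Dividing through by -756/121 gives the monic gcd p + 2.

p + 2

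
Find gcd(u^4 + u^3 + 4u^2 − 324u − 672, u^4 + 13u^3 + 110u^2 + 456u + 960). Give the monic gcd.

u^2 + 6u + 48

Repeated division with remainder:
  u^4 + u^3 + 4u^2 − 324u − 672 = (u^4 + 13u^3 + 110u^2 + 456u + 960) + (−12u^3 − 106u^2 − 780u − 1632)
  u^4 + 13u^3 + 110u^2 + 456u + 960 = (−(1/12)u − 25/72)(−12u^3 − 106u^2 − 780u − 1632) + ((295/36)u^2 + (295/6)u + 1180/3)
  −12u^3 − 106u^2 − 780u − 1632 = (−(432/295)u − 1224/295)((295/36)u^2 + (295/6)u + 1180/3) + (0)
Last nonzero remainder: (295/36)u^2 + (295/6)u + 1180/3. Dividing through by 295/36 gives the monic gcd u^2 + 6u + 48.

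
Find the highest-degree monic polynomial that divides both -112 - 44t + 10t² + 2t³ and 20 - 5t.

Repeated division with remainder:
  2t³ + 10t² - 44t - 112 = (-(2/5)t² - (18/5)t - 28/5)(-5t + 20) + (0)
Last nonzero remainder: -5t + 20. Dividing through by -5 gives the monic gcd t - 4.

-4 + t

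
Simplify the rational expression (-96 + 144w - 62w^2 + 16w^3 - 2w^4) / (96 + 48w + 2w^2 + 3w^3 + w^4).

(-8 + 10w - 2w^2)/(8 + 6w + w^2)

Apply the Euclidean algorithm:
  -2w^4 + 16w^3 - 62w^2 + 144w - 96 = (-2)(w^4 + 3w^3 + 2w^2 + 48w + 96) + (22w^3 - 58w^2 + 240w + 96)
  w^4 + 3w^3 + 2w^2 + 48w + 96 = ((1/22)w + 31/121)(22w^3 - 58w^2 + 240w + 96) + ((720/121)w^2 - (2160/121)w + 8640/121)
  22w^3 - 58w^2 + 240w + 96 = ((1331/360)w + 121/90)((720/121)w^2 - (2160/121)w + 8640/121) + (0)
Last nonzero remainder: (720/121)w^2 - (2160/121)w + 8640/121. Dividing through by 720/121 gives the monic gcd w^2 - 3w + 12.
Cancel w^2 - 3w + 12 from numerator and denominator to get the reduced form.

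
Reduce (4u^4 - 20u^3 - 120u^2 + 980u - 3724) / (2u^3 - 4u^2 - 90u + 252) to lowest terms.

Euclidean algorithm in ℚ[u]:
  4u^4 - 20u^3 - 120u^2 + 980u - 3724 = (2u - 6)(2u^3 - 4u^2 - 90u + 252) + (36u^2 - 64u - 2212)
  2u^3 - 4u^2 - 90u + 252 = ((1/18)u - 1/81)(36u^2 - 64u - 2212) + ((2600/81)u + 18200/81)
  36u^2 - 64u - 2212 = ((729/650)u - 6399/650)((2600/81)u + 18200/81) + (0)
Last nonzero remainder: (2600/81)u + 18200/81. Dividing through by 2600/81 gives the monic gcd u + 7.
Cancel u + 7 from numerator and denominator to get the reduced form.

(2u^3 - 24u^2 + 108u - 266)/(u^2 - 9u + 18)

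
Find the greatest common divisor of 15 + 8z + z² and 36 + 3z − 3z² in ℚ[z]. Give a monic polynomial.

3 + z

Repeated division with remainder:
  z² + 8z + 15 = (−1/3)(−3z² + 3z + 36) + (9z + 27)
  −3z² + 3z + 36 = (−(1/3)z + 4/3)(9z + 27) + (0)
Last nonzero remainder: 9z + 27. Dividing through by 9 gives the monic gcd z + 3.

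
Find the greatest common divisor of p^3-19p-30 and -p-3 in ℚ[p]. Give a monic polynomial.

p+3

Repeated division with remainder:
  p^3-19p-30 = (-p^2+3p+10)(-p-3) + (0)
Last nonzero remainder: -p-3. Dividing through by -1 gives the monic gcd p+3.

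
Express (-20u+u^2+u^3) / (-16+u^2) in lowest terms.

(5u+u^2)/(4+u)

Repeated division with remainder:
  u^3+u^2-20u = (u+1)(u^2-16) + (-4u+16)
  u^2-16 = (-(1/4)u-1)(-4u+16) + (0)
Last nonzero remainder: -4u+16. Dividing through by -4 gives the monic gcd u-4.
Cancel u-4 from numerator and denominator to get the reduced form.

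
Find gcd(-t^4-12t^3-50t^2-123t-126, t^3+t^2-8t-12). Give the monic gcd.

By polynomial division,
  -t^4-12t^3-50t^2-123t-126 = (-t-11)(t^3+t^2-8t-12) + (-47t^2-223t-258)
  t^3+t^2-8t-12 = (-(1/47)t+176/2209)(-47t^2-223t-258) + ((9450/2209)t+18900/2209)
  -47t^2-223t-258 = (-(103823/9450)t-94987/3150)((9450/2209)t+18900/2209) + (0)
Last nonzero remainder: (9450/2209)t+18900/2209. Dividing through by 9450/2209 gives the monic gcd t+2.

t+2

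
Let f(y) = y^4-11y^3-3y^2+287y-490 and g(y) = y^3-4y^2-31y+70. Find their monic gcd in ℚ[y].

y^3-4y^2-31y+70

Apply the Euclidean algorithm:
  y^4-11y^3-3y^2+287y-490 = (y-7)(y^3-4y^2-31y+70) + (0)
The last nonzero remainder y^3-4y^2-31y+70 is already monic.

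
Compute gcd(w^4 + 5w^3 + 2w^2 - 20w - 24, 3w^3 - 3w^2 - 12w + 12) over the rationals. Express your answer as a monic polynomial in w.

By polynomial division,
  w^4 + 5w^3 + 2w^2 - 20w - 24 = ((1/3)w + 2)(3w^3 - 3w^2 - 12w + 12) + (12w^2 - 48)
  3w^3 - 3w^2 - 12w + 12 = ((1/4)w - 1/4)(12w^2 - 48) + (0)
Last nonzero remainder: 12w^2 - 48. Dividing through by 12 gives the monic gcd w^2 - 4.

w^2 - 4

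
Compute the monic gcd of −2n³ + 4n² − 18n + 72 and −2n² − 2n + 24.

n − 3

By polynomial division,
  −2n³ + 4n² − 18n + 72 = (n − 3)(−2n² − 2n + 24) + (−48n + 144)
  −2n² − 2n + 24 = ((1/24)n + 1/6)(−48n + 144) + (0)
Last nonzero remainder: −48n + 144. Dividing through by −48 gives the monic gcd n − 3.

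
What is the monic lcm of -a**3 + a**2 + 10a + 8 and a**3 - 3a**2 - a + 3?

Euclidean algorithm in ℚ[a]:
  -a**3 + a**2 + 10a + 8 = (-1)(a**3 - 3a**2 - a + 3) + (-2a**2 + 9a + 11)
  a**3 - 3a**2 - a + 3 = (-(1/2)a - 3/4)(-2a**2 + 9a + 11) + ((45/4)a + 45/4)
  -2a**2 + 9a + 11 = (-(8/45)a + 44/45)((45/4)a + 45/4) + (0)
Last nonzero remainder: (45/4)a + 45/4. Dividing through by 45/4 gives the monic gcd a + 1.
Then lcm(f, g) = f·g / gcd(f, g); expanding and making the result monic gives the answer.

a**5 - 5a**4 - 3a**3 + 29a**2 + 2a - 24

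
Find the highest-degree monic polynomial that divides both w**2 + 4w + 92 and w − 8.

1

Repeated division with remainder:
  w**2 + 4w + 92 = (w + 12)(w − 8) + (188)
  w − 8 = ((1/188)w − 2/47)(188) + (0)
The last nonzero remainder is the constant 188, so the polynomials are coprime and gcd = 1.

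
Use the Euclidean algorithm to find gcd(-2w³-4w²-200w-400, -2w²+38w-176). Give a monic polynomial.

By polynomial division,
  -2w³-4w²-200w-400 = (w+21)(-2w²+38w-176) + (-822w+3296)
  -2w²+38w-176 = ((1/411)w-6161/168921)(-822w+3296) + (-9423440/168921)
  -822w+3296 = ((69426531/4711720)w-34797726/588965)(-9423440/168921) + (0)
The last nonzero remainder is the constant -9423440/168921, so the polynomials are coprime and gcd = 1.

1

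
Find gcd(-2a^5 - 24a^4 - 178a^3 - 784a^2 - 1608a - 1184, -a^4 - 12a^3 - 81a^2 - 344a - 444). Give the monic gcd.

a^3 + 6a^2 + 45a + 74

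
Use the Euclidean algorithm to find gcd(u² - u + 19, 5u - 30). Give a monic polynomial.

Repeated division with remainder:
  u² - u + 19 = ((1/5)u + 1)(5u - 30) + (49)
  5u - 30 = ((5/49)u - 30/49)(49) + (0)
The last nonzero remainder is the constant 49, so the polynomials are coprime and gcd = 1.

1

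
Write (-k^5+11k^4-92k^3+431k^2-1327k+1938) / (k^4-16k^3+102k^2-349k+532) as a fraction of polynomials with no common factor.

Euclidean algorithm in ℚ[k]:
  -k^5+11k^4-92k^3+431k^2-1327k+1938 = (-k-5)(k^4-16k^3+102k^2-349k+532) + (-70k^3+592k^2-2540k+4598)
  k^4-16k^3+102k^2-349k+532 = (-(1/70)k+132/1225)(-70k^3+592k^2-2540k+4598) + ((2356/1225)k^2-(2356/245)k+44764/1225)
  -70k^3+592k^2-2540k+4598 = (-(42875/1178)k+148225/1178)((2356/1225)k^2-(2356/245)k+44764/1225) + (0)
Last nonzero remainder: (2356/1225)k^2-(2356/245)k+44764/1225. Dividing through by 2356/1225 gives the monic gcd k^2-5k+19.
Cancel k^2-5k+19 from numerator and denominator to get the reduced form.

(-k^3+6k^2-43k+102)/(k^2-11k+28)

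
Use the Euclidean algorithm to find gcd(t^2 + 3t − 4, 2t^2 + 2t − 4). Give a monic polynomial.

t − 1

Apply the Euclidean algorithm:
  t^2 + 3t − 4 = (1/2)(2t^2 + 2t − 4) + (2t − 2)
  2t^2 + 2t − 4 = (t + 2)(2t − 2) + (0)
Last nonzero remainder: 2t − 2. Dividing through by 2 gives the monic gcd t − 1.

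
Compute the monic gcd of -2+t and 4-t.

1

Repeated division with remainder:
  t-2 = (-1)(-t+4) + (2)
  -t+4 = (-(1/2)t+2)(2) + (0)
The last nonzero remainder is the constant 2, so the polynomials are coprime and gcd = 1.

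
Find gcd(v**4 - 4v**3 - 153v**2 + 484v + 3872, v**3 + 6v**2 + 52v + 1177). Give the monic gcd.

By polynomial division,
  v**4 - 4v**3 - 153v**2 + 484v + 3872 = (v - 10)(v**3 + 6v**2 + 52v + 1177) + (-145v**2 - 173v + 15642)
  v**3 + 6v**2 + 52v + 1177 = (-(1/145)v - 697/21025)(-145v**2 - 173v + 15642) + ((3240809/21025)v + 35648899/21025)
  -145v**2 - 173v + 15642 = (-(3048625/3240809)v + 29897550/3240809)((3240809/21025)v + 35648899/21025) + (0)
Last nonzero remainder: (3240809/21025)v + 35648899/21025. Dividing through by 3240809/21025 gives the monic gcd v + 11.

v + 11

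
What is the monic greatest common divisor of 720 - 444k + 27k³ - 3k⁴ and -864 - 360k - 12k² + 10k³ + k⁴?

Euclidean algorithm in ℚ[k]:
  -3k⁴ + 27k³ - 444k + 720 = (-3)(k⁴ + 10k³ - 12k² - 360k - 864) + (57k³ - 36k² - 1524k - 1872)
  k⁴ + 10k³ - 12k² - 360k - 864 = ((1/57)k + 202/1083)(57k³ - 36k² - 1524k - 1872) + ((7744/361)k² - (15488/361)k - 185856/361)
  57k³ - 36k² - 1524k - 1872 = ((20577/7744)k + 14079/3872)((7744/361)k² - (15488/361)k - 185856/361) + (0)
Last nonzero remainder: (7744/361)k² - (15488/361)k - 185856/361. Dividing through by 7744/361 gives the monic gcd k² - 2k - 24.

-24 - 2k + k²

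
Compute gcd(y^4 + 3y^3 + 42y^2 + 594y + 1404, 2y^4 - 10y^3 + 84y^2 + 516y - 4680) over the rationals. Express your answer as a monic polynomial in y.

y^3 + 42y + 468

By polynomial division,
  y^4 + 3y^3 + 42y^2 + 594y + 1404 = (1/2)(2y^4 - 10y^3 + 84y^2 + 516y - 4680) + (8y^3 + 336y + 3744)
  2y^4 - 10y^3 + 84y^2 + 516y - 4680 = ((1/4)y - 5/4)(8y^3 + 336y + 3744) + (0)
Last nonzero remainder: 8y^3 + 336y + 3744. Dividing through by 8 gives the monic gcd y^3 + 42y + 468.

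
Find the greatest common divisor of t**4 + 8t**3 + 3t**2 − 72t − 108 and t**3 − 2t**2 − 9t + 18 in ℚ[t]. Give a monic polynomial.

Apply the Euclidean algorithm:
  t**4 + 8t**3 + 3t**2 − 72t − 108 = (t + 10)(t**3 − 2t**2 − 9t + 18) + (32t**2 − 288)
  t**3 − 2t**2 − 9t + 18 = ((1/32)t − 1/16)(32t**2 − 288) + (0)
Last nonzero remainder: 32t**2 − 288. Dividing through by 32 gives the monic gcd t**2 − 9.

t**2 − 9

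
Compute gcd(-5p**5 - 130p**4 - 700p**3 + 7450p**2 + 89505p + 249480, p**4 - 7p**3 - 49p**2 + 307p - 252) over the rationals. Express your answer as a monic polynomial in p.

By polynomial division,
  -5p**5 - 130p**4 - 700p**3 + 7450p**2 + 89505p + 249480 = (-5p - 165)(p**4 - 7p**3 - 49p**2 + 307p - 252) + (-2100p**3 + 900p**2 + 138900p + 207900)
  p**4 - 7p**3 - 49p**2 + 307p - 252 = (-(1/2100)p + 23/7350)(-2100p**3 + 900p**2 + 138900p + 207900) + ((702/49)p**2 - (1404/49)p - 6318/7)
  -2100p**3 + 900p**2 + 138900p + 207900 = (-(17150/117)p - 26950/117)((702/49)p**2 - (1404/49)p - 6318/7) + (0)
Last nonzero remainder: (702/49)p**2 - (1404/49)p - 6318/7. Dividing through by 702/49 gives the monic gcd p**2 - 2p - 63.

p**2 - 2p - 63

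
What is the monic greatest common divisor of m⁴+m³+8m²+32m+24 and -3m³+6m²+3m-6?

m+1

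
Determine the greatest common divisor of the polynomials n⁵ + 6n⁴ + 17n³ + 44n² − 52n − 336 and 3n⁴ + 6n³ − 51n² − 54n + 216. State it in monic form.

n³ + 5n² − 2n − 24

Repeated division with remainder:
  n⁵ + 6n⁴ + 17n³ + 44n² − 52n − 336 = ((1/3)n + 4/3)(3n⁴ + 6n³ − 51n² − 54n + 216) + (26n³ + 130n² − 52n − 624)
  3n⁴ + 6n³ − 51n² − 54n + 216 = ((3/26)n − 9/26)(26n³ + 130n² − 52n − 624) + (0)
Last nonzero remainder: 26n³ + 130n² − 52n − 624. Dividing through by 26 gives the monic gcd n³ + 5n² − 2n − 24.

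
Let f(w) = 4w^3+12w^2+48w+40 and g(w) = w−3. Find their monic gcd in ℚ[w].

1

By polynomial division,
  4w^3+12w^2+48w+40 = (4w^2+24w+120)(w−3) + (400)
  w−3 = ((1/400)w−3/400)(400) + (0)
The last nonzero remainder is the constant 400, so the polynomials are coprime and gcd = 1.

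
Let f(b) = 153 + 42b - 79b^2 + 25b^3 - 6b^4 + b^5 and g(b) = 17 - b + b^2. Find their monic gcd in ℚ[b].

17 - b + b^2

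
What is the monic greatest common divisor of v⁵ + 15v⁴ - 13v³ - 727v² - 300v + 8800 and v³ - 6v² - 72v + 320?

v² + 4v - 32

Repeated division with remainder:
  v⁵ + 15v⁴ - 13v³ - 727v² - 300v + 8800 = (v² + 21v + 185)(v³ - 6v² - 72v + 320) + (1575v² + 6300v - 50400)
  v³ - 6v² - 72v + 320 = ((1/1575)v - 2/315)(1575v² + 6300v - 50400) + (0)
Last nonzero remainder: 1575v² + 6300v - 50400. Dividing through by 1575 gives the monic gcd v² + 4v - 32.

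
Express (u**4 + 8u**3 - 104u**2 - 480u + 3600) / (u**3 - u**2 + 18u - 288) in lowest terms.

(u**3 + 14u**2 - 20u - 600)/(u**2 + 5u + 48)

Apply the Euclidean algorithm:
  u**4 + 8u**3 - 104u**2 - 480u + 3600 = (u + 9)(u**3 - u**2 + 18u - 288) + (-113u**2 - 354u + 6192)
  u**3 - u**2 + 18u - 288 = (-(1/113)u + 467/12769)(-113u**2 - 354u + 6192) + ((1094856/12769)u - 6569136/12769)
  -113u**2 - 354u + 6192 = (-(1442897/1094856)u - 549067/45619)((1094856/12769)u - 6569136/12769) + (0)
Last nonzero remainder: (1094856/12769)u - 6569136/12769. Dividing through by 1094856/12769 gives the monic gcd u - 6.
Cancel u - 6 from numerator and denominator to get the reduced form.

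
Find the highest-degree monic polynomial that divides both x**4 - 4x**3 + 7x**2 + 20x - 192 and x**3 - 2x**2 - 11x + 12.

x**2 - x - 12

Apply the Euclidean algorithm:
  x**4 - 4x**3 + 7x**2 + 20x - 192 = (x - 2)(x**3 - 2x**2 - 11x + 12) + (14x**2 - 14x - 168)
  x**3 - 2x**2 - 11x + 12 = ((1/14)x - 1/14)(14x**2 - 14x - 168) + (0)
Last nonzero remainder: 14x**2 - 14x - 168. Dividing through by 14 gives the monic gcd x**2 - x - 12.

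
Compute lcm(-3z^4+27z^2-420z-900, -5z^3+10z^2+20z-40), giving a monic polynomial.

z^6-4z^5-5z^4+176z^3-296z^2-640z+1200

Repeated division with remainder:
  -3z^4+27z^2-420z-900 = ((3/5)z+6/5)(-5z^3+10z^2+20z-40) + (3z^2-420z-852)
  -5z^3+10z^2+20z-40 = (-(5/3)z-230)(3z^2-420z-852) + (-98000z-196000)
  3z^2-420z-852 = (-(3/98000)z+213/49000)(-98000z-196000) + (0)
Last nonzero remainder: -98000z-196000. Dividing through by -98000 gives the monic gcd z+2.
Then lcm(f, g) = f·g / gcd(f, g); expanding and making the result monic gives the answer.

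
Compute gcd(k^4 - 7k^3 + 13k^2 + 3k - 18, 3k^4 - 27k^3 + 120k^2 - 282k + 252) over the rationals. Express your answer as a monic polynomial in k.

k^2 - 5k + 6

Euclidean algorithm in ℚ[k]:
  k^4 - 7k^3 + 13k^2 + 3k - 18 = (1/3)(3k^4 - 27k^3 + 120k^2 - 282k + 252) + (2k^3 - 27k^2 + 97k - 102)
  3k^4 - 27k^3 + 120k^2 - 282k + 252 = ((3/2)k + 27/4)(2k^3 - 27k^2 + 97k - 102) + ((627/4)k^2 - (3135/4)k + 1881/2)
  2k^3 - 27k^2 + 97k - 102 = ((8/627)k - 68/627)((627/4)k^2 - (3135/4)k + 1881/2) + (0)
Last nonzero remainder: (627/4)k^2 - (3135/4)k + 1881/2. Dividing through by 627/4 gives the monic gcd k^2 - 5k + 6.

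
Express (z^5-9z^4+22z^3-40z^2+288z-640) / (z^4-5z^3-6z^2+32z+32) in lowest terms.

(z^3-z^2-2z-40)/(z^2+3z+2)

Apply the Euclidean algorithm:
  z^5-9z^4+22z^3-40z^2+288z-640 = (z-4)(z^4-5z^3-6z^2+32z+32) + (8z^3-96z^2+384z-512)
  z^4-5z^3-6z^2+32z+32 = ((1/8)z+7/8)(8z^3-96z^2+384z-512) + (30z^2-240z+480)
  8z^3-96z^2+384z-512 = ((4/15)z-16/15)(30z^2-240z+480) + (0)
Last nonzero remainder: 30z^2-240z+480. Dividing through by 30 gives the monic gcd z^2-8z+16.
Cancel z^2-8z+16 from numerator and denominator to get the reduced form.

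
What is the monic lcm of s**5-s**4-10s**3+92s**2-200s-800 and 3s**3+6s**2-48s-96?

s**6+3s**5-14s**4+52s**3+168s**2-1600s-3200

Repeated division with remainder:
  s**5-s**4-10s**3+92s**2-200s-800 = ((1/3)s**2-s+4)(3s**3+6s**2-48s-96) + (52s**2-104s-416)
  3s**3+6s**2-48s-96 = ((3/52)s+3/13)(52s**2-104s-416) + (0)
Last nonzero remainder: 52s**2-104s-416. Dividing through by 52 gives the monic gcd s**2-2s-8.
Then lcm(f, g) = f·g / gcd(f, g); expanding and making the result monic gives the answer.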